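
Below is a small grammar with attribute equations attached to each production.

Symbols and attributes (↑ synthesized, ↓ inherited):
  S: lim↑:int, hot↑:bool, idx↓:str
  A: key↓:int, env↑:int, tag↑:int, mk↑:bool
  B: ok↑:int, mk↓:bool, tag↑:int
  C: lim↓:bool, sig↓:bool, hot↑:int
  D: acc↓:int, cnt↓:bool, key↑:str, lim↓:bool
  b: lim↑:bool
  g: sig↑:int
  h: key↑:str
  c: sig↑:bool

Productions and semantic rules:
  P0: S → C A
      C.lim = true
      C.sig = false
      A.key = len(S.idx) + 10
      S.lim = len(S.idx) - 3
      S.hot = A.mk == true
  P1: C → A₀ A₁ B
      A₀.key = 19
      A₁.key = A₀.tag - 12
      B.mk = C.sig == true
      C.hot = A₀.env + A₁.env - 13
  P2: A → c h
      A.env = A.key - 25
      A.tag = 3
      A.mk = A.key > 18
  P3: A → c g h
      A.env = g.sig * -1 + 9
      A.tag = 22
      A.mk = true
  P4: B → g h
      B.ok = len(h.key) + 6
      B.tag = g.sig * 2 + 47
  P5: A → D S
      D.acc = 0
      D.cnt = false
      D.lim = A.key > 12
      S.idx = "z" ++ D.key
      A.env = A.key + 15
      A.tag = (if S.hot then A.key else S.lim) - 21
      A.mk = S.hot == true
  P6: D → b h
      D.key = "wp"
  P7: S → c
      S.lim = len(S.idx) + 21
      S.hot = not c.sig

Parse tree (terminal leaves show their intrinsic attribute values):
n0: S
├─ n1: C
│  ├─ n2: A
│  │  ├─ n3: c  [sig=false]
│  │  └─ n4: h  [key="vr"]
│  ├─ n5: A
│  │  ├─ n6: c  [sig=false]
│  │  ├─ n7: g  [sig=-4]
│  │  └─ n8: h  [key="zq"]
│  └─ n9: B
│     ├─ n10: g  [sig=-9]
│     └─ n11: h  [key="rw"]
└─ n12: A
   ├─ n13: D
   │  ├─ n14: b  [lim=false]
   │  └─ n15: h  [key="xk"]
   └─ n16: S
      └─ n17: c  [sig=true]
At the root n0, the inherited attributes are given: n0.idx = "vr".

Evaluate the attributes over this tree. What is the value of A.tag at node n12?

1. n0.idx = "vr"  [given at root]
2. n1.lim = true  [true]
3. n1.sig = false  [false]
4. n2.key = 19  [19]
5. n3.sig = false  [terminal]
6. n4.key = "vr"  [terminal]
7. n2.env = -6  [A.key - 25]
8. n2.tag = 3  [3]
9. n2.mk = true  [A.key > 18]
10. n5.key = -9  [A₀.tag - 12]
11. n6.sig = false  [terminal]
12. n7.sig = -4  [terminal]
13. n8.key = "zq"  [terminal]
14. n5.env = 13  [g.sig * -1 + 9]
15. n5.tag = 22  [22]
16. n5.mk = true  [true]
17. n9.mk = false  [C.sig == true]
18. n10.sig = -9  [terminal]
19. n11.key = "rw"  [terminal]
20. n9.ok = 8  [len(h.key) + 6]
21. n9.tag = 29  [g.sig * 2 + 47]
22. n1.hot = -6  [A₀.env + A₁.env - 13]
23. n12.key = 12  [len(S.idx) + 10]
24. n13.acc = 0  [0]
25. n13.cnt = false  [false]
26. n13.lim = false  [A.key > 12]
27. n14.lim = false  [terminal]
28. n15.key = "xk"  [terminal]
29. n13.key = "wp"  ["wp"]
30. n16.idx = "zwp"  ["z" ++ D.key]
31. n17.sig = true  [terminal]
32. n16.lim = 24  [len(S.idx) + 21]
33. n16.hot = false  [not c.sig]
34. n12.env = 27  [A.key + 15]
35. n12.tag = 3  [(if S.hot then A.key else S.lim) - 21]
36. n12.mk = false  [S.hot == true]
37. n0.lim = -1  [len(S.idx) - 3]
38. n0.hot = false  [A.mk == true]

3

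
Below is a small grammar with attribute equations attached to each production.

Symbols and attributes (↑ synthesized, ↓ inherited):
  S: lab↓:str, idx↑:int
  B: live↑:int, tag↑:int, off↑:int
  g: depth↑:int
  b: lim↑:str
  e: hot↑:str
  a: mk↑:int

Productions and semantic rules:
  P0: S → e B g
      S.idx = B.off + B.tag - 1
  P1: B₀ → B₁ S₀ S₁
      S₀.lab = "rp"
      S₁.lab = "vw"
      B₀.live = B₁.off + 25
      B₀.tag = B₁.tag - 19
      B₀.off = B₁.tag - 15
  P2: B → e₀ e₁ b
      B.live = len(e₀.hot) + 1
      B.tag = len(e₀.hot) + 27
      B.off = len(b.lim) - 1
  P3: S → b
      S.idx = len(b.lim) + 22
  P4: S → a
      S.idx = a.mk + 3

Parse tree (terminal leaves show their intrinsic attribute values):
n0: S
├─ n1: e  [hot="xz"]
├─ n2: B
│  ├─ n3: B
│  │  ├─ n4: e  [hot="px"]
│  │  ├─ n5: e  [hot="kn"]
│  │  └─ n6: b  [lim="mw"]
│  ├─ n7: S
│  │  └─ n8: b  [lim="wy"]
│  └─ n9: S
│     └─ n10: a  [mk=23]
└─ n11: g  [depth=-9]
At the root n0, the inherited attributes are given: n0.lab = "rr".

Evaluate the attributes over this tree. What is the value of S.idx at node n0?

23

1. n0.lab = "rr"  [given at root]
2. n1.hot = "xz"  [terminal]
3. n4.hot = "px"  [terminal]
4. n5.hot = "kn"  [terminal]
5. n6.lim = "mw"  [terminal]
6. n3.live = 3  [len(e₀.hot) + 1]
7. n3.tag = 29  [len(e₀.hot) + 27]
8. n3.off = 1  [len(b.lim) - 1]
9. n7.lab = "rp"  ["rp"]
10. n8.lim = "wy"  [terminal]
11. n7.idx = 24  [len(b.lim) + 22]
12. n9.lab = "vw"  ["vw"]
13. n10.mk = 23  [terminal]
14. n9.idx = 26  [a.mk + 3]
15. n2.live = 26  [B₁.off + 25]
16. n2.tag = 10  [B₁.tag - 19]
17. n2.off = 14  [B₁.tag - 15]
18. n11.depth = -9  [terminal]
19. n0.idx = 23  [B.off + B.tag - 1]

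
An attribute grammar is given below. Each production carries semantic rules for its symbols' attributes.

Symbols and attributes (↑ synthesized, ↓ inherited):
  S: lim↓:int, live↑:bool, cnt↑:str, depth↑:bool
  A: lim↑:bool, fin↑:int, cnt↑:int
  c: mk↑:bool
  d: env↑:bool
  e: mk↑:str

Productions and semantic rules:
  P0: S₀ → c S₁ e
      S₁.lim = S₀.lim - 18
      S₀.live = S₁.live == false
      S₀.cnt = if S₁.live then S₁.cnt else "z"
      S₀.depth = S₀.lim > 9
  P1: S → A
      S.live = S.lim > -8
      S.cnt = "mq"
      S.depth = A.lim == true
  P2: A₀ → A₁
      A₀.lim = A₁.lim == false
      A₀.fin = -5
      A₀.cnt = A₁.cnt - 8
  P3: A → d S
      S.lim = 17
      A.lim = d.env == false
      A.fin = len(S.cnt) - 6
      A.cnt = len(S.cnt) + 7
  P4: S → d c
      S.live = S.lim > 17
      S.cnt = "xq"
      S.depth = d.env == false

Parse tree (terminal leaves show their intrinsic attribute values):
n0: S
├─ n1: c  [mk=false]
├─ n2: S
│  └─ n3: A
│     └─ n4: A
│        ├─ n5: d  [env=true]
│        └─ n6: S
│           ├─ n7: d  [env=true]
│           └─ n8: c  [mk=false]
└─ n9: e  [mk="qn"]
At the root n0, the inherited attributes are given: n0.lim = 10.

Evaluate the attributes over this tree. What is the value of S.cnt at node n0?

1. n0.lim = 10  [given at root]
2. n1.mk = false  [terminal]
3. n2.lim = -8  [S₀.lim - 18]
4. n5.env = true  [terminal]
5. n6.lim = 17  [17]
6. n7.env = true  [terminal]
7. n8.mk = false  [terminal]
8. n6.live = false  [S.lim > 17]
9. n6.cnt = "xq"  ["xq"]
10. n6.depth = false  [d.env == false]
11. n4.lim = false  [d.env == false]
12. n4.fin = -4  [len(S.cnt) - 6]
13. n4.cnt = 9  [len(S.cnt) + 7]
14. n3.lim = true  [A₁.lim == false]
15. n3.fin = -5  [-5]
16. n3.cnt = 1  [A₁.cnt - 8]
17. n2.live = false  [S.lim > -8]
18. n2.cnt = "mq"  ["mq"]
19. n2.depth = true  [A.lim == true]
20. n9.mk = "qn"  [terminal]
21. n0.live = true  [S₁.live == false]
22. n0.cnt = "z"  [if S₁.live then S₁.cnt else "z"]
23. n0.depth = true  [S₀.lim > 9]

"z"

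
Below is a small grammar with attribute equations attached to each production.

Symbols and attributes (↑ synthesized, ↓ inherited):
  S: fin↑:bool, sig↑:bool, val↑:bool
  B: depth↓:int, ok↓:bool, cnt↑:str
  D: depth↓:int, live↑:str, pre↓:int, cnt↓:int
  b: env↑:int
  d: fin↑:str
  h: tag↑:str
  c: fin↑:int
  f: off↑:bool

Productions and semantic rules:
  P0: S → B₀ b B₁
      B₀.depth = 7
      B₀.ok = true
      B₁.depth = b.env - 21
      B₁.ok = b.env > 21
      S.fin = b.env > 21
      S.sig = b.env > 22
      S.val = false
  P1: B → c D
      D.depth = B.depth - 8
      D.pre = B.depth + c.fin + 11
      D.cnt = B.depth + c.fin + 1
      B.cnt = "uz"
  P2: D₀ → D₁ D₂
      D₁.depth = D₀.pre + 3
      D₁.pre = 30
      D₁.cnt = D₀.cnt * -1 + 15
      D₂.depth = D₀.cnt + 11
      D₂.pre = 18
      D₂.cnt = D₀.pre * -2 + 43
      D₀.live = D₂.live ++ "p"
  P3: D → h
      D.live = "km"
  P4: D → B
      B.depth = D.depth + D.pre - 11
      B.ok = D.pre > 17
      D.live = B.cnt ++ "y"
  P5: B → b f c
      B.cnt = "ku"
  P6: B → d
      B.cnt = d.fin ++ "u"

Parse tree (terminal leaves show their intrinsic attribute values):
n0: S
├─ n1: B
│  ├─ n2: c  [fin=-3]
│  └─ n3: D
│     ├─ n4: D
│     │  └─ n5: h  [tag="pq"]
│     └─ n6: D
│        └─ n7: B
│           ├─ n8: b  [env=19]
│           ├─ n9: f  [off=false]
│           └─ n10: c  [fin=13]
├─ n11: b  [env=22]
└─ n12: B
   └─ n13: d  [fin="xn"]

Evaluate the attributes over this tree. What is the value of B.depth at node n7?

23

1. n1.depth = 7  [7]
2. n1.ok = true  [true]
3. n2.fin = -3  [terminal]
4. n3.depth = -1  [B.depth - 8]
5. n3.pre = 15  [B.depth + c.fin + 11]
6. n3.cnt = 5  [B.depth + c.fin + 1]
7. n4.depth = 18  [D₀.pre + 3]
8. n4.pre = 30  [30]
9. n4.cnt = 10  [D₀.cnt * -1 + 15]
10. n5.tag = "pq"  [terminal]
11. n4.live = "km"  ["km"]
12. n6.depth = 16  [D₀.cnt + 11]
13. n6.pre = 18  [18]
14. n6.cnt = 13  [D₀.pre * -2 + 43]
15. n7.depth = 23  [D.depth + D.pre - 11]
16. n7.ok = true  [D.pre > 17]
17. n8.env = 19  [terminal]
18. n9.off = false  [terminal]
19. n10.fin = 13  [terminal]
20. n7.cnt = "ku"  ["ku"]
21. n6.live = "kuy"  [B.cnt ++ "y"]
22. n3.live = "kuyp"  [D₂.live ++ "p"]
23. n1.cnt = "uz"  ["uz"]
24. n11.env = 22  [terminal]
25. n12.depth = 1  [b.env - 21]
26. n12.ok = true  [b.env > 21]
27. n13.fin = "xn"  [terminal]
28. n12.cnt = "xnu"  [d.fin ++ "u"]
29. n0.fin = true  [b.env > 21]
30. n0.sig = false  [b.env > 22]
31. n0.val = false  [false]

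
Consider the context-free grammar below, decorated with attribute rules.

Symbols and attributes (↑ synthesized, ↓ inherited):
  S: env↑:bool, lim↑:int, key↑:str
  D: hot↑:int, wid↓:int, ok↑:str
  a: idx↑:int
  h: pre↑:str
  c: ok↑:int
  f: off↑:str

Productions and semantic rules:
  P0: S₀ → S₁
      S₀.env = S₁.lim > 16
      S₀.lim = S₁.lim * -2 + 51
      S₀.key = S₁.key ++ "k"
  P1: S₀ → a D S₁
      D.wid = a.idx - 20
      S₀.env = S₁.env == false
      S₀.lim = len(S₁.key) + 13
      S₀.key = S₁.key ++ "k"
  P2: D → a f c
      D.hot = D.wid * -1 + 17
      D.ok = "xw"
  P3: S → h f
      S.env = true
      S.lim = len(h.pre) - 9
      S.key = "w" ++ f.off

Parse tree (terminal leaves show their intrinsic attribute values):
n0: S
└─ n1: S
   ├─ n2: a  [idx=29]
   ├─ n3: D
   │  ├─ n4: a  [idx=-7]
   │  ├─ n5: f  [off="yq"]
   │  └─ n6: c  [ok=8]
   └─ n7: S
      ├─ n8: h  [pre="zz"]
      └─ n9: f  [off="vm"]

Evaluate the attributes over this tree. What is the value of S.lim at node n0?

1. n2.idx = 29  [terminal]
2. n3.wid = 9  [a.idx - 20]
3. n4.idx = -7  [terminal]
4. n5.off = "yq"  [terminal]
5. n6.ok = 8  [terminal]
6. n3.hot = 8  [D.wid * -1 + 17]
7. n3.ok = "xw"  ["xw"]
8. n8.pre = "zz"  [terminal]
9. n9.off = "vm"  [terminal]
10. n7.env = true  [true]
11. n7.lim = -7  [len(h.pre) - 9]
12. n7.key = "wvm"  ["w" ++ f.off]
13. n1.env = false  [S₁.env == false]
14. n1.lim = 16  [len(S₁.key) + 13]
15. n1.key = "wvmk"  [S₁.key ++ "k"]
16. n0.env = false  [S₁.lim > 16]
17. n0.lim = 19  [S₁.lim * -2 + 51]
18. n0.key = "wvmkk"  [S₁.key ++ "k"]

19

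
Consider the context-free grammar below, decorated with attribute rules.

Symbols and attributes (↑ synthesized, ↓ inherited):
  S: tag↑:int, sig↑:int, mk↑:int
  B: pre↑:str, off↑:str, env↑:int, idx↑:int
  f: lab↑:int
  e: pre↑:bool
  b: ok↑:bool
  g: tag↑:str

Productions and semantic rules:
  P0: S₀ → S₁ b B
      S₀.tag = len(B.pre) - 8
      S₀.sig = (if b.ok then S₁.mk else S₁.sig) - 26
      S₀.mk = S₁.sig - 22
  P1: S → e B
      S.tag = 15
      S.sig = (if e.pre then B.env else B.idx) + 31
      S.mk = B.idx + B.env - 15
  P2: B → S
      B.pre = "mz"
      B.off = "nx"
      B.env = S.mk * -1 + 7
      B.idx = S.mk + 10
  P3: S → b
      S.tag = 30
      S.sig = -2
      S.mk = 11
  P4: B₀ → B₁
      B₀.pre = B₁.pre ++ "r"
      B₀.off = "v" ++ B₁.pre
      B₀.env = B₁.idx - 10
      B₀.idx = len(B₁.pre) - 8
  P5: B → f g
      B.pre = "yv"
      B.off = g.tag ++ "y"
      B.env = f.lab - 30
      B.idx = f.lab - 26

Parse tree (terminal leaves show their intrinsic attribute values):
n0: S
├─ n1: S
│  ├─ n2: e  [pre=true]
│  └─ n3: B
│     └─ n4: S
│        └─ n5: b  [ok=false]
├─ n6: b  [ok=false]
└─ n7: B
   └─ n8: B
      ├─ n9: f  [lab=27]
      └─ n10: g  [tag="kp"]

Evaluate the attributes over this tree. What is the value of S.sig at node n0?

1

1. n2.pre = true  [terminal]
2. n5.ok = false  [terminal]
3. n4.tag = 30  [30]
4. n4.sig = -2  [-2]
5. n4.mk = 11  [11]
6. n3.pre = "mz"  ["mz"]
7. n3.off = "nx"  ["nx"]
8. n3.env = -4  [S.mk * -1 + 7]
9. n3.idx = 21  [S.mk + 10]
10. n1.tag = 15  [15]
11. n1.sig = 27  [(if e.pre then B.env else B.idx) + 31]
12. n1.mk = 2  [B.idx + B.env - 15]
13. n6.ok = false  [terminal]
14. n9.lab = 27  [terminal]
15. n10.tag = "kp"  [terminal]
16. n8.pre = "yv"  ["yv"]
17. n8.off = "kpy"  [g.tag ++ "y"]
18. n8.env = -3  [f.lab - 30]
19. n8.idx = 1  [f.lab - 26]
20. n7.pre = "yvr"  [B₁.pre ++ "r"]
21. n7.off = "vyv"  ["v" ++ B₁.pre]
22. n7.env = -9  [B₁.idx - 10]
23. n7.idx = -6  [len(B₁.pre) - 8]
24. n0.tag = -5  [len(B.pre) - 8]
25. n0.sig = 1  [(if b.ok then S₁.mk else S₁.sig) - 26]
26. n0.mk = 5  [S₁.sig - 22]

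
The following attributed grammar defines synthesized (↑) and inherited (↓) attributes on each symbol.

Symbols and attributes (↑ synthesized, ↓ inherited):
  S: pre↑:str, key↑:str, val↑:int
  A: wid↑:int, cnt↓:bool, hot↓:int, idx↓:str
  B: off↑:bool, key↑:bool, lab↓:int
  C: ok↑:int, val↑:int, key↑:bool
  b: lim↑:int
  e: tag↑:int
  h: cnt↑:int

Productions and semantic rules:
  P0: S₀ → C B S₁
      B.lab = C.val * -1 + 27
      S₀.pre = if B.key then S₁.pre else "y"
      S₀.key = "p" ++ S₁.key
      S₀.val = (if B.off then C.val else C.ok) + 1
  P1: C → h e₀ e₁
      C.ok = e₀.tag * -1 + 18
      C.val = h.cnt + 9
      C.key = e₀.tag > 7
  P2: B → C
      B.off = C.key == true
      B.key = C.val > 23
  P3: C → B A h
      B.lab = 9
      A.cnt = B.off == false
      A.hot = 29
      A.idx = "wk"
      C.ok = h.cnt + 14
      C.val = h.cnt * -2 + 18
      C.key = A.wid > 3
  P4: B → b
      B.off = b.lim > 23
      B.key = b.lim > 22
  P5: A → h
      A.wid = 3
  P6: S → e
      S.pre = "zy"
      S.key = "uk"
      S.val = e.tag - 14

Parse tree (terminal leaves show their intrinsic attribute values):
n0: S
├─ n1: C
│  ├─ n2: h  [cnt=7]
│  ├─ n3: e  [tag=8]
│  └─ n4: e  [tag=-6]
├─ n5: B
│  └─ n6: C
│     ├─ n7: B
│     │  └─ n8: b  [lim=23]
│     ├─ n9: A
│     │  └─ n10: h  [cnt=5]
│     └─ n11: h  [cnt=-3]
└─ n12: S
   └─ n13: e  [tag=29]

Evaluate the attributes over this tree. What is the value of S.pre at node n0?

"zy"

1. n2.cnt = 7  [terminal]
2. n3.tag = 8  [terminal]
3. n4.tag = -6  [terminal]
4. n1.ok = 10  [e₀.tag * -1 + 18]
5. n1.val = 16  [h.cnt + 9]
6. n1.key = true  [e₀.tag > 7]
7. n5.lab = 11  [C.val * -1 + 27]
8. n7.lab = 9  [9]
9. n8.lim = 23  [terminal]
10. n7.off = false  [b.lim > 23]
11. n7.key = true  [b.lim > 22]
12. n9.cnt = true  [B.off == false]
13. n9.hot = 29  [29]
14. n9.idx = "wk"  ["wk"]
15. n10.cnt = 5  [terminal]
16. n9.wid = 3  [3]
17. n11.cnt = -3  [terminal]
18. n6.ok = 11  [h.cnt + 14]
19. n6.val = 24  [h.cnt * -2 + 18]
20. n6.key = false  [A.wid > 3]
21. n5.off = false  [C.key == true]
22. n5.key = true  [C.val > 23]
23. n13.tag = 29  [terminal]
24. n12.pre = "zy"  ["zy"]
25. n12.key = "uk"  ["uk"]
26. n12.val = 15  [e.tag - 14]
27. n0.pre = "zy"  [if B.key then S₁.pre else "y"]
28. n0.key = "puk"  ["p" ++ S₁.key]
29. n0.val = 11  [(if B.off then C.val else C.ok) + 1]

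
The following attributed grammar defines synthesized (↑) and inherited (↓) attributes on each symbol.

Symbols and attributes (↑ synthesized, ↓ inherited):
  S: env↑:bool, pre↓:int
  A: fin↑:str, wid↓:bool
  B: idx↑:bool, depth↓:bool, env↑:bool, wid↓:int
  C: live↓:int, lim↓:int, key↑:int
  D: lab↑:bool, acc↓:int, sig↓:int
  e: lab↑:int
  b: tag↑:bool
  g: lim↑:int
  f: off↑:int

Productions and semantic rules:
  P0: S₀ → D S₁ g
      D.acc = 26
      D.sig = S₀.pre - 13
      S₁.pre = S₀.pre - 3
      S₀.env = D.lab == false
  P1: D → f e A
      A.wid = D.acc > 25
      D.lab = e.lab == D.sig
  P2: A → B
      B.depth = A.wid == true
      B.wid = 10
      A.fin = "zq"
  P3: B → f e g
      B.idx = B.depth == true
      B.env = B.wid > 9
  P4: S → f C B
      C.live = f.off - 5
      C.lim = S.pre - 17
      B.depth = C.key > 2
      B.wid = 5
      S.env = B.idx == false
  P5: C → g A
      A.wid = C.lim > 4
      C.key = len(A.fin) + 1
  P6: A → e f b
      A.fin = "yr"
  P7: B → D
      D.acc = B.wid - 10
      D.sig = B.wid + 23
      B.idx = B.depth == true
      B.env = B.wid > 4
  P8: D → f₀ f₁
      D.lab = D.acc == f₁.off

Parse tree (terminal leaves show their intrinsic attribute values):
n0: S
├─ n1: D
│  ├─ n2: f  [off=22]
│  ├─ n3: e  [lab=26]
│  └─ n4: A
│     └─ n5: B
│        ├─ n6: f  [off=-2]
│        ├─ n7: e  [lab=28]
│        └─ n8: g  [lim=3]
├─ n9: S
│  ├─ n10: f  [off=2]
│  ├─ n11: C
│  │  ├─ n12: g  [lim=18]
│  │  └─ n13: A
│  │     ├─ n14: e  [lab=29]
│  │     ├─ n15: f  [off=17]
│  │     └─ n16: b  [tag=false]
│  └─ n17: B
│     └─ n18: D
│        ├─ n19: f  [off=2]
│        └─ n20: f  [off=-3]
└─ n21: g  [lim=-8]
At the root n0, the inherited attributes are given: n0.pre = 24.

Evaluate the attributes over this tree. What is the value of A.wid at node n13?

1. n0.pre = 24  [given at root]
2. n1.acc = 26  [26]
3. n1.sig = 11  [S₀.pre - 13]
4. n2.off = 22  [terminal]
5. n3.lab = 26  [terminal]
6. n4.wid = true  [D.acc > 25]
7. n5.depth = true  [A.wid == true]
8. n5.wid = 10  [10]
9. n6.off = -2  [terminal]
10. n7.lab = 28  [terminal]
11. n8.lim = 3  [terminal]
12. n5.idx = true  [B.depth == true]
13. n5.env = true  [B.wid > 9]
14. n4.fin = "zq"  ["zq"]
15. n1.lab = false  [e.lab == D.sig]
16. n9.pre = 21  [S₀.pre - 3]
17. n10.off = 2  [terminal]
18. n11.live = -3  [f.off - 5]
19. n11.lim = 4  [S.pre - 17]
20. n12.lim = 18  [terminal]
21. n13.wid = false  [C.lim > 4]
22. n14.lab = 29  [terminal]
23. n15.off = 17  [terminal]
24. n16.tag = false  [terminal]
25. n13.fin = "yr"  ["yr"]
26. n11.key = 3  [len(A.fin) + 1]
27. n17.depth = true  [C.key > 2]
28. n17.wid = 5  [5]
29. n18.acc = -5  [B.wid - 10]
30. n18.sig = 28  [B.wid + 23]
31. n19.off = 2  [terminal]
32. n20.off = -3  [terminal]
33. n18.lab = false  [D.acc == f₁.off]
34. n17.idx = true  [B.depth == true]
35. n17.env = true  [B.wid > 4]
36. n9.env = false  [B.idx == false]
37. n21.lim = -8  [terminal]
38. n0.env = true  [D.lab == false]

false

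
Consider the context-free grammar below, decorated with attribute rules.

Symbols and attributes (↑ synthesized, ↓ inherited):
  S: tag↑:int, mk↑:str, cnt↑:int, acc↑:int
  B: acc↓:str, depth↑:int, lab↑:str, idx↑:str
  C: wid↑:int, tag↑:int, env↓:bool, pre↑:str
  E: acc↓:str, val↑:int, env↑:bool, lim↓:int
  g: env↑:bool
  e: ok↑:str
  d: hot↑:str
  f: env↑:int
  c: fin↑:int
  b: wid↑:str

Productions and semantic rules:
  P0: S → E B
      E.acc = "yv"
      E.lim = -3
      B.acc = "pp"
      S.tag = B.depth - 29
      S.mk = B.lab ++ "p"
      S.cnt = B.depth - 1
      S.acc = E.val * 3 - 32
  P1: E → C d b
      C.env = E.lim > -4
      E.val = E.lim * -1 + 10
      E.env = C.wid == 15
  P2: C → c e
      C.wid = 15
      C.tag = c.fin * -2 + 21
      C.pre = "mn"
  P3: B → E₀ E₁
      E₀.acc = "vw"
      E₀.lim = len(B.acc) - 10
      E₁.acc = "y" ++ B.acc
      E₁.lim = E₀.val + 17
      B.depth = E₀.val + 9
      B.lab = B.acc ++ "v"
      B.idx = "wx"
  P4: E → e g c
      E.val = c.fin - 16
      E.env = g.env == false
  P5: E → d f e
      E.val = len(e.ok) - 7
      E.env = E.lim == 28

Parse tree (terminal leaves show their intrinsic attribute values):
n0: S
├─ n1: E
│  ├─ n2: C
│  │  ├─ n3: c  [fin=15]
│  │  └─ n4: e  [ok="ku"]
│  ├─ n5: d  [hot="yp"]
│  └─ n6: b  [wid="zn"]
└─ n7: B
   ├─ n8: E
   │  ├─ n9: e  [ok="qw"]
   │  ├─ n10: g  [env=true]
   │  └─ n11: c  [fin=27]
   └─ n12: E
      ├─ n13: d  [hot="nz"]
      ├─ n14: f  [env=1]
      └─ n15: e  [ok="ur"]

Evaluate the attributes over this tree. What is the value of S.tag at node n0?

1. n1.acc = "yv"  ["yv"]
2. n1.lim = -3  [-3]
3. n2.env = true  [E.lim > -4]
4. n3.fin = 15  [terminal]
5. n4.ok = "ku"  [terminal]
6. n2.wid = 15  [15]
7. n2.tag = -9  [c.fin * -2 + 21]
8. n2.pre = "mn"  ["mn"]
9. n5.hot = "yp"  [terminal]
10. n6.wid = "zn"  [terminal]
11. n1.val = 13  [E.lim * -1 + 10]
12. n1.env = true  [C.wid == 15]
13. n7.acc = "pp"  ["pp"]
14. n8.acc = "vw"  ["vw"]
15. n8.lim = -8  [len(B.acc) - 10]
16. n9.ok = "qw"  [terminal]
17. n10.env = true  [terminal]
18. n11.fin = 27  [terminal]
19. n8.val = 11  [c.fin - 16]
20. n8.env = false  [g.env == false]
21. n12.acc = "ypp"  ["y" ++ B.acc]
22. n12.lim = 28  [E₀.val + 17]
23. n13.hot = "nz"  [terminal]
24. n14.env = 1  [terminal]
25. n15.ok = "ur"  [terminal]
26. n12.val = -5  [len(e.ok) - 7]
27. n12.env = true  [E.lim == 28]
28. n7.depth = 20  [E₀.val + 9]
29. n7.lab = "ppv"  [B.acc ++ "v"]
30. n7.idx = "wx"  ["wx"]
31. n0.tag = -9  [B.depth - 29]
32. n0.mk = "ppvp"  [B.lab ++ "p"]
33. n0.cnt = 19  [B.depth - 1]
34. n0.acc = 7  [E.val * 3 - 32]

-9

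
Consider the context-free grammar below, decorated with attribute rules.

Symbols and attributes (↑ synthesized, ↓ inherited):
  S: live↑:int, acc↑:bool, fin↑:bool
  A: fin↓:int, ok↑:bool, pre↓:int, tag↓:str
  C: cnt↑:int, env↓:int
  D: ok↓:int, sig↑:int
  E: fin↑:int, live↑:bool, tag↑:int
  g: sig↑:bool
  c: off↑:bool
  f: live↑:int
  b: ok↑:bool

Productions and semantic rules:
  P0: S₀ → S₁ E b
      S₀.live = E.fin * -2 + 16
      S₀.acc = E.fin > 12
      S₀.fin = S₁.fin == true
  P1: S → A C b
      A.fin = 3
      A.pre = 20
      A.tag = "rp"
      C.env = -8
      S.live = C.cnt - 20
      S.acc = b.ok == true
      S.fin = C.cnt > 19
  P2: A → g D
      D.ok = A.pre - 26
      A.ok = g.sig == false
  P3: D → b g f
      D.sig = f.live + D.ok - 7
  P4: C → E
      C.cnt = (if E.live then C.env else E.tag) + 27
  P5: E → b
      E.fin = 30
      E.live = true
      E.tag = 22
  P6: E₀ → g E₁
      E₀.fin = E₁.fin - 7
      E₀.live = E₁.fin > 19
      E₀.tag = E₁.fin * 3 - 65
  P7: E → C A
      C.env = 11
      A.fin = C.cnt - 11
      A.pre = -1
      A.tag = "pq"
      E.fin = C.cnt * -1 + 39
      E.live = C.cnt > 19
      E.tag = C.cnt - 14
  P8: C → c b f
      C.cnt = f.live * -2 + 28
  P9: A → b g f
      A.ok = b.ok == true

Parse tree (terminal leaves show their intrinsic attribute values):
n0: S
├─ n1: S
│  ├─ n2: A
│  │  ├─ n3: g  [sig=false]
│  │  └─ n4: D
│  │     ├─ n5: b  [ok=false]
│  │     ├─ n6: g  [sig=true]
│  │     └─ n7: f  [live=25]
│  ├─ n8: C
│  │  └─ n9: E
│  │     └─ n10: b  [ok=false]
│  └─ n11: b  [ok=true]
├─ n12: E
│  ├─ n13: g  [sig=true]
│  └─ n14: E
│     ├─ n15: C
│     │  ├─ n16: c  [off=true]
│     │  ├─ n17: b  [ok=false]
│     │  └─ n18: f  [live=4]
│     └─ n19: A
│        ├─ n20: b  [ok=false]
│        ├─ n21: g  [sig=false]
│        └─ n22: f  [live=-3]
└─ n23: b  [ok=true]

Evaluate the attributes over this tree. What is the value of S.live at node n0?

-8

1. n2.fin = 3  [3]
2. n2.pre = 20  [20]
3. n2.tag = "rp"  ["rp"]
4. n3.sig = false  [terminal]
5. n4.ok = -6  [A.pre - 26]
6. n5.ok = false  [terminal]
7. n6.sig = true  [terminal]
8. n7.live = 25  [terminal]
9. n4.sig = 12  [f.live + D.ok - 7]
10. n2.ok = true  [g.sig == false]
11. n8.env = -8  [-8]
12. n10.ok = false  [terminal]
13. n9.fin = 30  [30]
14. n9.live = true  [true]
15. n9.tag = 22  [22]
16. n8.cnt = 19  [(if E.live then C.env else E.tag) + 27]
17. n11.ok = true  [terminal]
18. n1.live = -1  [C.cnt - 20]
19. n1.acc = true  [b.ok == true]
20. n1.fin = false  [C.cnt > 19]
21. n13.sig = true  [terminal]
22. n15.env = 11  [11]
23. n16.off = true  [terminal]
24. n17.ok = false  [terminal]
25. n18.live = 4  [terminal]
26. n15.cnt = 20  [f.live * -2 + 28]
27. n19.fin = 9  [C.cnt - 11]
28. n19.pre = -1  [-1]
29. n19.tag = "pq"  ["pq"]
30. n20.ok = false  [terminal]
31. n21.sig = false  [terminal]
32. n22.live = -3  [terminal]
33. n19.ok = false  [b.ok == true]
34. n14.fin = 19  [C.cnt * -1 + 39]
35. n14.live = true  [C.cnt > 19]
36. n14.tag = 6  [C.cnt - 14]
37. n12.fin = 12  [E₁.fin - 7]
38. n12.live = false  [E₁.fin > 19]
39. n12.tag = -8  [E₁.fin * 3 - 65]
40. n23.ok = true  [terminal]
41. n0.live = -8  [E.fin * -2 + 16]
42. n0.acc = false  [E.fin > 12]
43. n0.fin = false  [S₁.fin == true]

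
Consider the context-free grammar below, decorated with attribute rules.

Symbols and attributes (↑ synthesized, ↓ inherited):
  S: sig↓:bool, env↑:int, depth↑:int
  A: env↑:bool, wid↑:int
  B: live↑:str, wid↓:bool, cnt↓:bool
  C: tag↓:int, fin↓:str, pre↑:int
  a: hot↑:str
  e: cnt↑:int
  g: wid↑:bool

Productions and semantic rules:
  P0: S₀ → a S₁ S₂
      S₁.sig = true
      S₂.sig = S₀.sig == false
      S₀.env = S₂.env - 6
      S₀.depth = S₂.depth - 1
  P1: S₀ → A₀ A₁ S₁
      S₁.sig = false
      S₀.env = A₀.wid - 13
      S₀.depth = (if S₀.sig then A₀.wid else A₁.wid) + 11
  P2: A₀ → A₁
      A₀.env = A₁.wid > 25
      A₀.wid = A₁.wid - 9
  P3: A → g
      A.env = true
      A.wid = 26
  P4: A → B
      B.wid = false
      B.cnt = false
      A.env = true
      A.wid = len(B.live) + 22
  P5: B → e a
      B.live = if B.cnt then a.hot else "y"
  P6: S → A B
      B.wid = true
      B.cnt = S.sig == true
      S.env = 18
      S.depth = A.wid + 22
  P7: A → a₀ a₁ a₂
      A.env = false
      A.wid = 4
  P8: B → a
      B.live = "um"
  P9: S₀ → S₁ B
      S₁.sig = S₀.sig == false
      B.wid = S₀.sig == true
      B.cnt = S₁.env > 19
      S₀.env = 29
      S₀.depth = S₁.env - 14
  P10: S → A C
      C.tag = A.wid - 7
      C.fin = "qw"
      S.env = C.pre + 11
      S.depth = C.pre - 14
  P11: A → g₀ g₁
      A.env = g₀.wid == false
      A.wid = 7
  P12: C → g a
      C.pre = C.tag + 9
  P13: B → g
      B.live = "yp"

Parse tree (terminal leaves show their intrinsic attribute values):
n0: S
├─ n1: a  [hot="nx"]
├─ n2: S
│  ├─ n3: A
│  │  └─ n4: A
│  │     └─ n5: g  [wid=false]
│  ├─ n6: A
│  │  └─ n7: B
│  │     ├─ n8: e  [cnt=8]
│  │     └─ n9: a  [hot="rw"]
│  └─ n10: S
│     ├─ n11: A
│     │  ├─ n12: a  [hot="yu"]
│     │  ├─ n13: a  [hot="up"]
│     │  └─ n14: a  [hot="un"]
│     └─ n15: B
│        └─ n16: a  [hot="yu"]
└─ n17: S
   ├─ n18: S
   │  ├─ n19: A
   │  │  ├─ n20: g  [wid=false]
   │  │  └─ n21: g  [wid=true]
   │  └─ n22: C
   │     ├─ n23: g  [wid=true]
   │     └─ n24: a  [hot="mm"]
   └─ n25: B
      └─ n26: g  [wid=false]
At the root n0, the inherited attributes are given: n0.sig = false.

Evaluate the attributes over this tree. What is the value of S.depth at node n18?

-5

1. n0.sig = false  [given at root]
2. n1.hot = "nx"  [terminal]
3. n2.sig = true  [true]
4. n5.wid = false  [terminal]
5. n4.env = true  [true]
6. n4.wid = 26  [26]
7. n3.env = true  [A₁.wid > 25]
8. n3.wid = 17  [A₁.wid - 9]
9. n7.wid = false  [false]
10. n7.cnt = false  [false]
11. n8.cnt = 8  [terminal]
12. n9.hot = "rw"  [terminal]
13. n7.live = "y"  [if B.cnt then a.hot else "y"]
14. n6.env = true  [true]
15. n6.wid = 23  [len(B.live) + 22]
16. n10.sig = false  [false]
17. n12.hot = "yu"  [terminal]
18. n13.hot = "up"  [terminal]
19. n14.hot = "un"  [terminal]
20. n11.env = false  [false]
21. n11.wid = 4  [4]
22. n15.wid = true  [true]
23. n15.cnt = false  [S.sig == true]
24. n16.hot = "yu"  [terminal]
25. n15.live = "um"  ["um"]
26. n10.env = 18  [18]
27. n10.depth = 26  [A.wid + 22]
28. n2.env = 4  [A₀.wid - 13]
29. n2.depth = 28  [(if S₀.sig then A₀.wid else A₁.wid) + 11]
30. n17.sig = true  [S₀.sig == false]
31. n18.sig = false  [S₀.sig == false]
32. n20.wid = false  [terminal]
33. n21.wid = true  [terminal]
34. n19.env = true  [g₀.wid == false]
35. n19.wid = 7  [7]
36. n22.tag = 0  [A.wid - 7]
37. n22.fin = "qw"  ["qw"]
38. n23.wid = true  [terminal]
39. n24.hot = "mm"  [terminal]
40. n22.pre = 9  [C.tag + 9]
41. n18.env = 20  [C.pre + 11]
42. n18.depth = -5  [C.pre - 14]
43. n25.wid = true  [S₀.sig == true]
44. n25.cnt = true  [S₁.env > 19]
45. n26.wid = false  [terminal]
46. n25.live = "yp"  ["yp"]
47. n17.env = 29  [29]
48. n17.depth = 6  [S₁.env - 14]
49. n0.env = 23  [S₂.env - 6]
50. n0.depth = 5  [S₂.depth - 1]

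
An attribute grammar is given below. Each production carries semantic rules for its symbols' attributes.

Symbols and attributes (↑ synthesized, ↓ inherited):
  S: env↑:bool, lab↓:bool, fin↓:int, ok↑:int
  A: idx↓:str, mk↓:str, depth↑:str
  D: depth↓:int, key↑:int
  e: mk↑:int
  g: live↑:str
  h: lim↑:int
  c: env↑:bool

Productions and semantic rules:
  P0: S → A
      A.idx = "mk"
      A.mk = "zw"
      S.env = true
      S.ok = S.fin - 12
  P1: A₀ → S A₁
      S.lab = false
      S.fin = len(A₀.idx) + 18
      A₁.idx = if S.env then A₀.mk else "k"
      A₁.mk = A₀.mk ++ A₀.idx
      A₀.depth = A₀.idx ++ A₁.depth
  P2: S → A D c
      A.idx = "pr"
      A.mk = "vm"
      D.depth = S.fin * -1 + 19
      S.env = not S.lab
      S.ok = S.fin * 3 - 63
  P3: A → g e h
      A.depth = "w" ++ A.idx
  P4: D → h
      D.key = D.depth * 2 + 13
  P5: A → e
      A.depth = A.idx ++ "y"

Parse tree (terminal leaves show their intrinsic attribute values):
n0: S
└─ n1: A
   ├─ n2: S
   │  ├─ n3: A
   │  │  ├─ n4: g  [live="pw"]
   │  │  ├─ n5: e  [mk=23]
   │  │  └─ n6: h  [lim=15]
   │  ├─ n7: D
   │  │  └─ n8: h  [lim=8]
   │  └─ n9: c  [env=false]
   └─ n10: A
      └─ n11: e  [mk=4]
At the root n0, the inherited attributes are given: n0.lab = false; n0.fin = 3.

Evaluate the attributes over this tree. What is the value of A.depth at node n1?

"mkzwy"

1. n0.lab = false  [given at root]
2. n0.fin = 3  [given at root]
3. n1.idx = "mk"  ["mk"]
4. n1.mk = "zw"  ["zw"]
5. n2.lab = false  [false]
6. n2.fin = 20  [len(A₀.idx) + 18]
7. n3.idx = "pr"  ["pr"]
8. n3.mk = "vm"  ["vm"]
9. n4.live = "pw"  [terminal]
10. n5.mk = 23  [terminal]
11. n6.lim = 15  [terminal]
12. n3.depth = "wpr"  ["w" ++ A.idx]
13. n7.depth = -1  [S.fin * -1 + 19]
14. n8.lim = 8  [terminal]
15. n7.key = 11  [D.depth * 2 + 13]
16. n9.env = false  [terminal]
17. n2.env = true  [not S.lab]
18. n2.ok = -3  [S.fin * 3 - 63]
19. n10.idx = "zw"  [if S.env then A₀.mk else "k"]
20. n10.mk = "zwmk"  [A₀.mk ++ A₀.idx]
21. n11.mk = 4  [terminal]
22. n10.depth = "zwy"  [A.idx ++ "y"]
23. n1.depth = "mkzwy"  [A₀.idx ++ A₁.depth]
24. n0.env = true  [true]
25. n0.ok = -9  [S.fin - 12]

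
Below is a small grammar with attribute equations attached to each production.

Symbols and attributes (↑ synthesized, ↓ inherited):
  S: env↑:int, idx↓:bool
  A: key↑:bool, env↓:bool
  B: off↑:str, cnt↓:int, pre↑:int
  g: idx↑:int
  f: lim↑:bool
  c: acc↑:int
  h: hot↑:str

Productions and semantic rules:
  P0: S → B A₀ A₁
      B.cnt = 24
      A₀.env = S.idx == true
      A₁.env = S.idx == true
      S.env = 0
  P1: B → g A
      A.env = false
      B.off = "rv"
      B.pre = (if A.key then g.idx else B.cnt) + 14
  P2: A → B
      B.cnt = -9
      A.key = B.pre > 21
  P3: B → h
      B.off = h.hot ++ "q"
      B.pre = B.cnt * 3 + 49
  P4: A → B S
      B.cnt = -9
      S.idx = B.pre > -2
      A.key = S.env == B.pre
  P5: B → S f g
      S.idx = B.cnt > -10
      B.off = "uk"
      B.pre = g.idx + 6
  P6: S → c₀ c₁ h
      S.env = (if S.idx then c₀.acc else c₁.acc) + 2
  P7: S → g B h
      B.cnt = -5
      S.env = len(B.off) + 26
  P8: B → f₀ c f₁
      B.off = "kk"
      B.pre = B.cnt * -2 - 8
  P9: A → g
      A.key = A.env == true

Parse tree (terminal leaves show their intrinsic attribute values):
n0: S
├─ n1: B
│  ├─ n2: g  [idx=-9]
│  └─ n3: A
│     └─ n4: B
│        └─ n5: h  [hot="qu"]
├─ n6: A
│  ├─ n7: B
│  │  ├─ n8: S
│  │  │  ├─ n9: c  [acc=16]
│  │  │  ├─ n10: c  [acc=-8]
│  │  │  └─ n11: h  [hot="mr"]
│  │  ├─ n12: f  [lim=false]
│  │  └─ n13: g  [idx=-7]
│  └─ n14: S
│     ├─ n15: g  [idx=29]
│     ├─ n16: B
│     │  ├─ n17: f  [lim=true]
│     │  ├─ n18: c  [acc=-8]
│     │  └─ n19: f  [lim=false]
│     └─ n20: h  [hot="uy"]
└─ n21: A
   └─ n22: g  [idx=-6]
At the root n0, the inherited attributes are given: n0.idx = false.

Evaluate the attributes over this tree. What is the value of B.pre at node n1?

5

1. n0.idx = false  [given at root]
2. n1.cnt = 24  [24]
3. n2.idx = -9  [terminal]
4. n3.env = false  [false]
5. n4.cnt = -9  [-9]
6. n5.hot = "qu"  [terminal]
7. n4.off = "quq"  [h.hot ++ "q"]
8. n4.pre = 22  [B.cnt * 3 + 49]
9. n3.key = true  [B.pre > 21]
10. n1.off = "rv"  ["rv"]
11. n1.pre = 5  [(if A.key then g.idx else B.cnt) + 14]
12. n6.env = false  [S.idx == true]
13. n7.cnt = -9  [-9]
14. n8.idx = true  [B.cnt > -10]
15. n9.acc = 16  [terminal]
16. n10.acc = -8  [terminal]
17. n11.hot = "mr"  [terminal]
18. n8.env = 18  [(if S.idx then c₀.acc else c₁.acc) + 2]
19. n12.lim = false  [terminal]
20. n13.idx = -7  [terminal]
21. n7.off = "uk"  ["uk"]
22. n7.pre = -1  [g.idx + 6]
23. n14.idx = true  [B.pre > -2]
24. n15.idx = 29  [terminal]
25. n16.cnt = -5  [-5]
26. n17.lim = true  [terminal]
27. n18.acc = -8  [terminal]
28. n19.lim = false  [terminal]
29. n16.off = "kk"  ["kk"]
30. n16.pre = 2  [B.cnt * -2 - 8]
31. n20.hot = "uy"  [terminal]
32. n14.env = 28  [len(B.off) + 26]
33. n6.key = false  [S.env == B.pre]
34. n21.env = false  [S.idx == true]
35. n22.idx = -6  [terminal]
36. n21.key = false  [A.env == true]
37. n0.env = 0  [0]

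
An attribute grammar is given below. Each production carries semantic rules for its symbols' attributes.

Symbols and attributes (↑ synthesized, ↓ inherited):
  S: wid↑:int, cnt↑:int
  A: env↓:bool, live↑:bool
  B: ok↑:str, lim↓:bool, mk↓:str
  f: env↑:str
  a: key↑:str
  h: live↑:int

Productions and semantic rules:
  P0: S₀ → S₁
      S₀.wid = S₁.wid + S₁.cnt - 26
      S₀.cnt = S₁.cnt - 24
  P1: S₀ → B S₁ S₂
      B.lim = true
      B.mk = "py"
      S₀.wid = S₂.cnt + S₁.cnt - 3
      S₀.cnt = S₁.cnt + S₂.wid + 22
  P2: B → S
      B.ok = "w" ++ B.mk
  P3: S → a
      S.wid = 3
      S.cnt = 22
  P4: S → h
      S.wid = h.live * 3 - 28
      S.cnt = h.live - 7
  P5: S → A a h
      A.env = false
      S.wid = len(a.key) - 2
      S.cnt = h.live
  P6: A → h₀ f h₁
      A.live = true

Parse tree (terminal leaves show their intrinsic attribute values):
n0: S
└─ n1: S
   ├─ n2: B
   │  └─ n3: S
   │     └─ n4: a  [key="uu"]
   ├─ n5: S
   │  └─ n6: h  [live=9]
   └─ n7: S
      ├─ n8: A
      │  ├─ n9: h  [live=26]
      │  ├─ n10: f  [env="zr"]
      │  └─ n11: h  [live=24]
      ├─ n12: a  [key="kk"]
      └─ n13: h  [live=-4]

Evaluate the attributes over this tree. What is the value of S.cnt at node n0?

0

1. n2.lim = true  [true]
2. n2.mk = "py"  ["py"]
3. n4.key = "uu"  [terminal]
4. n3.wid = 3  [3]
5. n3.cnt = 22  [22]
6. n2.ok = "wpy"  ["w" ++ B.mk]
7. n6.live = 9  [terminal]
8. n5.wid = -1  [h.live * 3 - 28]
9. n5.cnt = 2  [h.live - 7]
10. n8.env = false  [false]
11. n9.live = 26  [terminal]
12. n10.env = "zr"  [terminal]
13. n11.live = 24  [terminal]
14. n8.live = true  [true]
15. n12.key = "kk"  [terminal]
16. n13.live = -4  [terminal]
17. n7.wid = 0  [len(a.key) - 2]
18. n7.cnt = -4  [h.live]
19. n1.wid = -5  [S₂.cnt + S₁.cnt - 3]
20. n1.cnt = 24  [S₁.cnt + S₂.wid + 22]
21. n0.wid = -7  [S₁.wid + S₁.cnt - 26]
22. n0.cnt = 0  [S₁.cnt - 24]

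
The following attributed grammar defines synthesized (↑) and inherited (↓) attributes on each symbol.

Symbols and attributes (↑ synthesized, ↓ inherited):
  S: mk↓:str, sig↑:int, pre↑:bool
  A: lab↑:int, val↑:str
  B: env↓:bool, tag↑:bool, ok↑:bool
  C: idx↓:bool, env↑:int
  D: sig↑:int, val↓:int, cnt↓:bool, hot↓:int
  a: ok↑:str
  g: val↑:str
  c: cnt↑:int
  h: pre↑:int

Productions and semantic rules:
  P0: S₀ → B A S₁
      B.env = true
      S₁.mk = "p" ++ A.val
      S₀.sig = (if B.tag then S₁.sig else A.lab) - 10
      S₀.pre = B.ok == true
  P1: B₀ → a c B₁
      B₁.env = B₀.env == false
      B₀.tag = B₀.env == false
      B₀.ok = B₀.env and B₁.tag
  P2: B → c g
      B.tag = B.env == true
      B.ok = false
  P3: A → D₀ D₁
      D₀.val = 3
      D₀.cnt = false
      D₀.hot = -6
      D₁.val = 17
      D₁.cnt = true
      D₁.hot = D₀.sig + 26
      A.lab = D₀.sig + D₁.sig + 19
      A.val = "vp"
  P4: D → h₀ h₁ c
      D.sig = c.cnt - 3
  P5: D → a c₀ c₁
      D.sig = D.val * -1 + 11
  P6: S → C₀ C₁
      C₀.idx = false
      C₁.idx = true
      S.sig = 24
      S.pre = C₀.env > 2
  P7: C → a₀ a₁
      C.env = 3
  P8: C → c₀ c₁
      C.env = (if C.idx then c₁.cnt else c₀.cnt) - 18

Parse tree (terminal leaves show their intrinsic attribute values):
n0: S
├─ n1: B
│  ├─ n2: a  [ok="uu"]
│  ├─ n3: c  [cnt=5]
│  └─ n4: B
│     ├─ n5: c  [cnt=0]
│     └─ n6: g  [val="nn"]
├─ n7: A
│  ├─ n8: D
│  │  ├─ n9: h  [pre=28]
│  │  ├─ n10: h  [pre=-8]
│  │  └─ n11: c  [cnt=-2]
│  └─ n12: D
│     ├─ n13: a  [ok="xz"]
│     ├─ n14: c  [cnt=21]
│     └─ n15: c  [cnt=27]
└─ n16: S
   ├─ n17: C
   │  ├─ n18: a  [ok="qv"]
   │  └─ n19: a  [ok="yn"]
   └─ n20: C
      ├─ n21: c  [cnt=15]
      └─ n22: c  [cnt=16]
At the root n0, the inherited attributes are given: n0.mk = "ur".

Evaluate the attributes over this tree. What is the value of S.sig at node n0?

-2

1. n0.mk = "ur"  [given at root]
2. n1.env = true  [true]
3. n2.ok = "uu"  [terminal]
4. n3.cnt = 5  [terminal]
5. n4.env = false  [B₀.env == false]
6. n5.cnt = 0  [terminal]
7. n6.val = "nn"  [terminal]
8. n4.tag = false  [B.env == true]
9. n4.ok = false  [false]
10. n1.tag = false  [B₀.env == false]
11. n1.ok = false  [B₀.env and B₁.tag]
12. n8.val = 3  [3]
13. n8.cnt = false  [false]
14. n8.hot = -6  [-6]
15. n9.pre = 28  [terminal]
16. n10.pre = -8  [terminal]
17. n11.cnt = -2  [terminal]
18. n8.sig = -5  [c.cnt - 3]
19. n12.val = 17  [17]
20. n12.cnt = true  [true]
21. n12.hot = 21  [D₀.sig + 26]
22. n13.ok = "xz"  [terminal]
23. n14.cnt = 21  [terminal]
24. n15.cnt = 27  [terminal]
25. n12.sig = -6  [D.val * -1 + 11]
26. n7.lab = 8  [D₀.sig + D₁.sig + 19]
27. n7.val = "vp"  ["vp"]
28. n16.mk = "pvp"  ["p" ++ A.val]
29. n17.idx = false  [false]
30. n18.ok = "qv"  [terminal]
31. n19.ok = "yn"  [terminal]
32. n17.env = 3  [3]
33. n20.idx = true  [true]
34. n21.cnt = 15  [terminal]
35. n22.cnt = 16  [terminal]
36. n20.env = -2  [(if C.idx then c₁.cnt else c₀.cnt) - 18]
37. n16.sig = 24  [24]
38. n16.pre = true  [C₀.env > 2]
39. n0.sig = -2  [(if B.tag then S₁.sig else A.lab) - 10]
40. n0.pre = false  [B.ok == true]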